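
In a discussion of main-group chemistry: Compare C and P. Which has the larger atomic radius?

Across a period the added protons contract the valence shell; down a group each new principal shell makes the atom larger.
These sit on a diagonal, where the across-period and down-group effects partly cancel.
P > C: the two effects oppose for this pair; the down-group effect wins (111 vs 75 pm).
Approximate values (pm): C 75, P 111.
So P has the larger atomic radius (P > C).

P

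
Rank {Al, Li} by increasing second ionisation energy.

Al < Li

Consider each +1 ion: Al⁺ still has 2 valence electrons; Li⁺ is the bare [He] core.
Core electrons are held far more tightly than valence electrons, so Li tops the IE_2 order.
The numbers (kJ/mol): Al 1817, Li 7298.
Hence IE_2: Al < Li.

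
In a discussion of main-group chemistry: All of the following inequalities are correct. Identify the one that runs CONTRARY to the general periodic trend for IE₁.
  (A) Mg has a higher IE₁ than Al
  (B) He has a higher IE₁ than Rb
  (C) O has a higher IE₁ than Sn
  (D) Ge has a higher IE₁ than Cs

(A)

The general trend: IE₁ increases across a period and decreases down a group.
(A) Mg (period 3, group 2) vs Al (period 3, group 13): the stated order contradicts the simple trend.
(B) He (period 1, group 18) vs Rb (period 5, group 1): the stated order agrees with the simple trend.
(C) O (period 2, group 16) vs Sn (period 5, group 14): the stated order agrees with the simple trend.
(D) Ge (period 4, group 14) vs Cs (period 6, group 1): the stated order agrees with the simple trend.
The exception is (A): Al's single 3p electron is easier to remove than one from Mg's filled 3s².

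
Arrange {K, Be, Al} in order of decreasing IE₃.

Be > K > Al

Consider each +2 ion: K²⁺ is already 1 electron into the core; Be²⁺ is the bare [He] core; Al²⁺ still has 1 valence electron.
Core electrons are held far more tightly than valence electrons, so K and Be top the IE_3 order.
The numbers (kJ/mol): K 4420, Be 14849, Al 2745.
Hence IE_3: Al < K < Be.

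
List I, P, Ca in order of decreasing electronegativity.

I, P, Ca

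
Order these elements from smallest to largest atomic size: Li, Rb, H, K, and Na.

Across a period the added protons contract the valence shell; down a group each new principal shell makes the atom larger.
All are in group 1, so atomic radius increases down the group.
So from smallest to largest: H < Li < Na < K < Rb.

H < Li < Na < K < Rb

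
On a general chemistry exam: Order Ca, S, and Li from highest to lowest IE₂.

Li > S > Ca

After 1 electron has been removed, what remains? Ca⁺ still has 1 valence electron; S⁺ still has 5 valence electrons; Li⁺ is the bare [He] core.
Pulling an electron out of a noble-gas core costs far more than removing a remaining valence electron, so Li sits at the high end of IE_2.
Valence configurations: Ca⁺ [Ar]4s¹, S⁺ [Ne]3s²3p³.
Approximate IE_2 values (kJ/mol): Ca 1145, S 2252, Li 7298.
Overall IE_2 order: Ca < S < Li.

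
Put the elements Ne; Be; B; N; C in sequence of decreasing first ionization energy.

Ne, N, C, Be, B

Removing the outermost electron gets harder across a period and easier down a group.
All lie in period 2; the across-period trend (first ionization energy increases left to right) applies, with the exception below.
Note the exception: Be has a higher first ionization energy than B, contrary to the simple trend — removing B's lone 2p electron is easier than breaking Be's filled 2s².
For reference (kJ/mol): Be 900, B 801, C 1086, N 1402, Ne 2081.
So from highest to lowest: Ne > N > C > Be > B.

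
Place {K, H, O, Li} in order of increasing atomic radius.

H, O, Li, K

H is in period 1, group 1; Li is in period 2, group 1; O is in period 2, group 16; K is in period 4, group 1.
Moving right in a period, electrons are added to the same shell under a stronger nuclear pull, so atoms get smaller; moving down, a new shell is opened and atoms get larger.
Here both period and group differ, so the two effects have to be weighed against each other.
O > H: period and group pull opposite ways; the down-group shift dominates (63 vs 32 pm).
Li > O: Li lies to the left of O in period 2, so the across-period effect alone puts Li larger.
K > Li: K sits below Li in group 1, so the down-group effect alone puts K larger.
Tabulated atomic radius (pm): H 32, Li 133, O 63, K 196.
So from smallest to largest: H < O < Li < K.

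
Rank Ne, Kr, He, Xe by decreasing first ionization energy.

He > Ne > Kr > Xe

First ionization energy rises across a period (greater Z_eff holds electrons more tightly) and falls down a group (valence electrons are farther from the nucleus).
All are in group 18, so first ionization energy increases up the group.
So from highest to lowest: He > Ne > Kr > Xe.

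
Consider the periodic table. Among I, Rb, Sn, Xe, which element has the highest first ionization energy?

Xe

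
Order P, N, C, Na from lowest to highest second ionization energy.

Consider each +1 ion: P⁺ still has 4 valence electrons; N⁺ still has 4 valence electrons; C⁺ still has 3 valence electrons; Na⁺ is the bare [Ne] core.
Core electrons are held far more tightly than valence electrons, so Na tops the IE_2 order.
Valence configurations: P⁺ [Ne]3s²3p², N⁺ [He]2s²2p², C⁺ [He]2s²2p¹.
Approximate IE_2 values (kJ/mol): P 1907, N 2856, C 2353, Na 4562.
Hence IE_2: P < C < N < Na.

P, C, N, Na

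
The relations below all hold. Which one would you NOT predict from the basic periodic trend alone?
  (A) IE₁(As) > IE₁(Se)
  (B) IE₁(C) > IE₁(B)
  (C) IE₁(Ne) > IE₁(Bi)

(A)

The general trend: first ionisation energy increases across a period and decreases down a group.
(A) As (period 4, group 15) vs Se (period 4, group 16): the stated order contradicts the simple trend.
(B) C (period 2, group 14) vs B (period 2, group 13): the stated order agrees with the simple trend.
(C) Ne (period 2, group 18) vs Bi (period 6, group 15): the stated order agrees with the simple trend.
The exception is (A): Se (4p⁴) ionizes more easily than half-filled As (4p³).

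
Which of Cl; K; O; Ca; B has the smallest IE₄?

After 3 electrons have been removed, what remains? Cl³⁺ still has 4 valence electrons; K³⁺ is already 2 electrons into the core; O³⁺ still has 3 valence electrons; Ca³⁺ is already 1 electron into the core; B³⁺ is the bare [He] core.
Usually core removal costs more than valence removal, but here the competition is close: a tightly held n=2 valence electron can cost more to remove than an n=3 core electron, so the actual values have to decide it.
Valence configurations: Cl³⁺ [Ne]3s²3p², O³⁺ [He]2s²2p¹.
Approximate IE_4 values (kJ/mol): Cl 5159, K 5877, O 7469, Ca 6491, B 25026.
So the fourth ionization energies run Cl < K < Ca < O < B.

Cl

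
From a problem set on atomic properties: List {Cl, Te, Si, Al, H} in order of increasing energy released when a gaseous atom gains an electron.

Al, H, Si, Te, Cl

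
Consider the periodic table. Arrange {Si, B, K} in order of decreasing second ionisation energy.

K > B > Si

The second ionization energy removes an electron from the +1 ion. For each element: Si⁺ still has 3 valence electrons; B⁺ still has 2 valence electrons; K⁺ is the bare [Ar] core.
Breaking into a closed-shell core is much more expensive than removing a leftover valence electron — K has the largest IE_2 here.
Valence configurations: Si⁺ [Ne]3s²3p¹, B⁺ [He]2s².
Approximate IE_2 values (kJ/mol): Si 1577, B 2427, K 3052.
Overall IE_2 order: Si < B < K.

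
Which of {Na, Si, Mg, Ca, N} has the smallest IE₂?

After 1 electron has been removed, what remains? Na⁺ is the bare [Ne] core; Si⁺ still has 3 valence electrons; Mg⁺ still has 1 valence electron; Ca⁺ still has 1 valence electron; N⁺ still has 4 valence electrons.
Core electrons are held far more tightly than valence electrons, so Na tops the IE_2 order.
Valence configurations: Si⁺ [Ne]3s²3p¹, Mg⁺ [Ne]3s¹, Ca⁺ [Ar]4s¹, N⁺ [He]2s²2p².
Tabulated IE_2 (kJ/mol): Na 4562, Si 1577, Mg 1451, Ca 1145, N 2856.
Hence IE_2: Ca < Mg < Si < N < Na.

Ca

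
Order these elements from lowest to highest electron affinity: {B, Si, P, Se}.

B < P < Si < Se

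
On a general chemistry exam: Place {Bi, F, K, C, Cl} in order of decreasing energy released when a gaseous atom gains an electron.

Cl > F > C > Bi > K

C is in period 2, group 14; F is in period 2, group 17; Cl is in period 3, group 17; K is in period 4, group 1; Bi is in period 6, group 15.
EA tends to increase across a period and decrease down a group, though the pattern is less regular than for IE or radius.
Here both period and group differ, so the two effects have to be weighed against each other.
Bi > K: the two effects oppose for this pair; the across-period effect wins (91 vs 48 kJ/mol).
C > Bi: period and group pull opposite ways; the down-group shift dominates (122 vs 91 kJ/mol).
F > C: F lies to the right of C in period 2, so the across-period effect alone puts F higher.
Cl > F: this pair runs against the simple trend — see the exception note.
Note the exception: Cl has a higher electron affinity than F, contrary to the simple trend — F's small 2p subshell makes the incoming electron feel strong e⁻–e⁻ repulsion, so Cl actually releases more energy on gaining an electron.
For reference (kJ/mol): C 122, F 328, Cl 349, K 48, Bi 91.
So from highest to lowest: Cl > F > C > Bi > K.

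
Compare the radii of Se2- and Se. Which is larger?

Forming Se2- adds 2 electrons to Se. More electron–electron repulsion in the same shell, with unchanged nuclear charge, lets the cloud expand.
An anion is larger than its parent atom: Se2- > Se.

Se2-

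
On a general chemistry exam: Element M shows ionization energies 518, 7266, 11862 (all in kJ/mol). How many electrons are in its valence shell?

Look for the largest jump between consecutive ionization energies: IE2/IE1 ≈ 14.0, far larger than any earlier ratio.
That jump marks the point where a core electron is being removed. So the atom has 1 valence electron.

1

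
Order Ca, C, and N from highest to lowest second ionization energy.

N > C > Ca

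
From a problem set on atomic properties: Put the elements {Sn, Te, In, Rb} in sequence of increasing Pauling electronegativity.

Rb, In, Sn, Te

Rb is in period 5, group 1; In is in period 5, group 13; Sn is in period 5, group 14; Te is in period 5, group 16.
Atoms toward the upper right of the periodic table pull bonding electrons most strongly.
All lie in period 5, so electronegativity increases left to right.
So from lowest to highest: Rb < In < Sn < Te.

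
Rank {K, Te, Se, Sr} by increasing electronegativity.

K, Sr, Te, Se

Electronegativity increases across a period and decreases down a group, tracking effective nuclear charge and atomic size.
Here both period and group differ, so the two effects have to be weighed against each other.
Sr > K: period and group pull opposite ways; the across-period shift dominates (0.95 vs 0.82).
Te > Sr: both are in period 5; the period trend gives Te the larger value.
Se > Te: they share group 16; the group trend gives Se the larger value.
Tabulated electronegativity (Pauling): K 0.82, Se 2.55, Sr 0.95, Te 2.10.
So from lowest to highest: K < Sr < Te < Se.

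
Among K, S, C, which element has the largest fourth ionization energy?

C

After 3 electrons have been removed, what remains? K³⁺ is already 2 electrons into the core; S³⁺ still has 3 valence electrons; C³⁺ still has 1 valence electron.
Usually core removal costs more than valence removal, but here the competition is close: a tightly held n=2 valence electron can cost more to remove than an n=3 core electron, so the actual values have to decide it.
Valence configurations: S³⁺ [Ne]3s²3p¹, C³⁺ [He]2s¹.
Approximate IE_4 values (kJ/mol): K 5877, S 4556, C 6223.
Putting it together, IE_4: S < K < C.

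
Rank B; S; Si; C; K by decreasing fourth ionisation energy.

B > C > K > S > Si

Consider each +3 ion: B³⁺ is the bare [He] core; S³⁺ still has 3 valence electrons; Si³⁺ still has 1 valence electron; C³⁺ still has 1 valence electron; K³⁺ is already 2 electrons into the core.
Usually core removal costs more than valence removal, but here the competition is close: a tightly held n=2 valence electron can cost more to remove than an n=3 core electron, so the actual values have to decide it.
Valence configurations: S³⁺ [Ne]3s²3p¹, Si³⁺ [Ne]3s¹, C³⁺ [He]2s¹.
Approximate IE_4 values (kJ/mol): B 25026, S 4556, Si 4356, C 6223, K 5877.
So the fourth ionization energies run Si < S < K < C < B.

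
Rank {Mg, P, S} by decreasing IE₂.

S, P, Mg

The second ionization energy removes an electron from the +1 ion. For each element: Mg⁺ still has 1 valence electron; P⁺ still has 4 valence electrons; S⁺ still has 5 valence electrons.
All are still removing valence electrons, so compare the +1 ions as you would atoms: IE_2 generally rises across a period (higher Z_eff) and falls down a group (larger shell), subject to the usual subshell exceptions.
Valence configurations: Mg⁺ [Ne]3s¹, P⁺ [Ne]3s²3p², S⁺ [Ne]3s²3p³.
Approximate IE_2 values (kJ/mol): Mg 1451, P 1907, S 2252.
So the second ionization energies run Mg < P < S.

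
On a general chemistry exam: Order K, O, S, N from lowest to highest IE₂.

Consider each +1 ion: K⁺ is the bare [Ar] core; O⁺ still has 5 valence electrons; S⁺ still has 5 valence electrons; N⁺ still has 4 valence electrons.
Usually core removal costs more than valence removal, but here the competition is close: a tightly held n=2 valence electron can cost more to remove than an n=3 core electron, so the actual values have to decide it.
Valence configurations: O⁺ [He]2s²2p³, S⁺ [Ne]3s²3p³, N⁺ [He]2s²2p².
Approximate IE_2 values (kJ/mol): K 3052, O 3388, S 2252, N 2856.
Overall IE_2 order: S < N < K < O.

S < N < K < O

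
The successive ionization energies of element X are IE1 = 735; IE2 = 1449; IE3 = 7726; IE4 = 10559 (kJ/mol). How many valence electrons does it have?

Look for the largest jump between consecutive ionization energies: IE3/IE2 ≈ 5.3, far larger than any earlier ratio.
That jump marks the point where a core electron is being removed. So the atom has 2 valence electrons.

2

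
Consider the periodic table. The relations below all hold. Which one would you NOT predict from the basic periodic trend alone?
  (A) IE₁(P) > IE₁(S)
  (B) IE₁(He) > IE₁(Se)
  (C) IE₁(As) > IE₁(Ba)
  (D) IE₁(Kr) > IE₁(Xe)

The general trend: first ionization energy increases across a period and decreases down a group.
(A) P (period 3, group 15) vs S (period 3, group 16): the stated order contradicts the simple trend.
(B) He (period 1, group 18) vs Se (period 4, group 16): the stated order agrees with the simple trend.
(C) As (period 4, group 15) vs Ba (period 6, group 2): the stated order agrees with the simple trend.
(D) Kr (period 4, group 18) vs Xe (period 5, group 18): the stated order agrees with the simple trend.
The exception is (A): S (3p⁴) ionizes more easily than half-filled P (3p³) because the paired 3p electron in S is pushed out by e⁻–e⁻ repulsion.

(A)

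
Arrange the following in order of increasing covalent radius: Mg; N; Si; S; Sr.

N < S < Si < Mg < Sr

N is in period 2, group 15; Mg is in period 3, group 2; Si is in period 3, group 14; S is in period 3, group 16; Sr is in period 5, group 2.
Atomic radius shrinks across a period as nuclear charge pulls the same shell inward, and grows down a group as new shells are added.
These span different periods and groups, so the two trends combine.
S > N: period and group pull opposite ways; the down-group shift dominates (103 vs 71 pm).
Si > S: both are in period 3; the period trend gives Si the larger value.
Mg > Si: Mg lies to the left of Si in period 3, so the across-period effect alone puts Mg larger.
Sr > Mg: Sr sits below Mg in group 2, so the down-group effect alone puts Sr larger.
Approximate values (pm): N 71, Mg 139, Si 116, S 103, Sr 185.
So from smallest to largest: N < S < Si < Mg < Sr.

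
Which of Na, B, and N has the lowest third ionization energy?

After 2 electrons have been removed, what remains? Na²⁺ is already 1 electron into the core; B²⁺ still has 1 valence electron; N²⁺ still has 3 valence electrons.
Breaking into a closed-shell core is much more expensive than removing a leftover valence electron — Na has the largest IE_3 here.
Valence configurations: B²⁺ [He]2s¹, N²⁺ [He]2s²2p¹.
The numbers (kJ/mol): Na 6910, B 3660, N 4578.
Putting it together, IE_3: B < N < Na.

B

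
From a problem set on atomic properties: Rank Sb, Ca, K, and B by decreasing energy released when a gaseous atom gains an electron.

Sb, K, B, Ca

B is in period 2, group 13; K is in period 4, group 1; Ca is in period 4, group 2; Sb is in period 5, group 15.
Adding an electron releases more energy for atoms nearer the top right (short of the noble gases).
Neither a single period nor a single group — weigh both effects.
B > Ca: relative to Ca, both the across-period and down-group shifts push B's electron affinity up.
K > B: this pair runs against the simple trend — see the exception note.
Sb > K: the two effects oppose for this pair; the across-period effect wins (103 vs 48 kJ/mol).
Note the exception: K has a higher electron affinity than B, contrary to the simple trend — B's ns²np¹ configuration gives only a small electron affinity — the sparsely filled np subshell binds an added electron weakly.
Note the exception: K has a higher electron affinity than Ca, contrary to the simple trend — adding an electron to Ca (ns²) has to open a new, higher-energy np subshell, which is unfavourable.
For reference (kJ/mol): B 27, K 48, Ca 2, Sb 103.
So from highest to lowest: Sb > K > B > Ca.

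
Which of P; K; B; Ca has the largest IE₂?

Consider each +1 ion: P⁺ still has 4 valence electrons; K⁺ is the bare [Ar] core; B⁺ still has 2 valence electrons; Ca⁺ still has 1 valence electron.
Breaking into a closed-shell core is much more expensive than removing a leftover valence electron — K has the largest IE_2 here.
Valence configurations: P⁺ [Ne]3s²3p², B⁺ [He]2s², Ca⁺ [Ar]4s¹.
The numbers (kJ/mol): P 1907, K 3052, B 2427, Ca 1145.
Hence IE_2: Ca < P < B < K.

K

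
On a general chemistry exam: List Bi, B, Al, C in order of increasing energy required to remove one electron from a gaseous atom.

Al, Bi, B, C

B is in period 2, group 13; C is in period 2, group 14; Al is in period 3, group 13; Bi is in period 6, group 15.
First ionization energy rises across a period (greater Z_eff holds electrons more tightly) and falls down a group (valence electrons are farther from the nucleus).
Here both period and group differ, so the two effects have to be weighed against each other.
Bi > Al: the two effects oppose for this pair; the across-period effect wins (703 vs 578 kJ/mol).
B > Bi: period and group pull opposite ways; the down-group shift dominates (801 vs 703 kJ/mol).
C > B: both are in period 2; the period trend gives C the larger value.
Approximate values (kJ/mol): B 801, C 1086, Al 578, Bi 703.
So from lowest to highest: Al < Bi < B < C.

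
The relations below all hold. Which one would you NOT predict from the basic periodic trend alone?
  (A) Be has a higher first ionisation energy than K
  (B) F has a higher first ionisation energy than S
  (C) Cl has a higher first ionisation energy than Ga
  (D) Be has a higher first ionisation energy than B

The general trend: first ionisation energy increases across a period and decreases down a group.
(A) Be (period 2, group 2) vs K (period 4, group 1): the stated order agrees with the simple trend.
(B) F (period 2, group 17) vs S (period 3, group 16): the stated order agrees with the simple trend.
(C) Cl (period 3, group 17) vs Ga (period 4, group 13): the stated order agrees with the simple trend.
(D) Be (period 2, group 2) vs B (period 2, group 13): the stated order contradicts the simple trend.
The exception is (D): removing B's lone 2p electron is easier than breaking Be's filled 2s².

(D)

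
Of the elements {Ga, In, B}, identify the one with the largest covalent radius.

Moving right in a period, electrons are added to the same shell under a stronger nuclear pull, so atoms get smaller; moving down, a new shell is opened and atoms get larger.
All are in group 13, so atomic radius increases down the group.
The largest covalent radius among these belongs to In.

In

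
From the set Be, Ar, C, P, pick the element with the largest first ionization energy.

Ar

Be is in period 2, group 2; C is in period 2, group 14; P is in period 3, group 15; Ar is in period 3, group 18.
First ionization energy rises across a period (greater Z_eff holds electrons more tightly) and falls down a group (valence electrons are farther from the nucleus).
Here both period and group differ, so the two effects have to be weighed against each other.
P > Be: period and group pull opposite ways; the across-period shift dominates (1012 vs 900 kJ/mol).
C > P: the two effects oppose for this pair; the down-group effect wins (1086 vs 1012 kJ/mol).
Ar > C: period and group pull opposite ways; the across-period shift dominates (1521 vs 1086 kJ/mol).
Tabulated first ionization energy (kJ/mol): Be 900, C 1086, P 1012, Ar 1521.
The largest first ionization energy among these belongs to Ar.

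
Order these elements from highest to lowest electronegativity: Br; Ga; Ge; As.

Smaller atoms with higher effective nuclear charge are more electronegative.
All lie in period 4, so electronegativity increases left to right.
So from highest to lowest: Br > As > Ge > Ga.

Br > As > Ge > Ga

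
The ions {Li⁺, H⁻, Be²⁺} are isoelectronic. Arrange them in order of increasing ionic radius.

Be²⁺ < Li⁺ < H⁻

All of these have 2 electrons, so size is governed by nuclear charge alone: the more protons, the stronger the pull on the same electron cloud, and the smaller the ion.
Nuclear charges: Be²⁺ (Z=4), Li⁺ (Z=3), H⁻ (Z=1).
Smallest to largest: Be²⁺ < Li⁺ < H⁻.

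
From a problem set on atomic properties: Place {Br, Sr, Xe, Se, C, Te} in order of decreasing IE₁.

Xe > Br > C > Se > Te > Sr

C is in period 2, group 14; Se is in period 4, group 16; Br is in period 4, group 17; Sr is in period 5, group 2; Te is in period 5, group 16; Xe is in period 5, group 18.
Across a period the outer electron is held more tightly (higher IE₁); down a group it sits in a higher shell, more shielded, and comes off more easily.
Here both period and group differ, so the two effects have to be weighed against each other.
Te > Sr: Te lies to the right of Sr in period 5, so the across-period effect alone puts Te higher.
Se > Te: Se sits above Te in group 16, so the down-group effect alone puts Se higher.
C > Se: the two effects oppose for this pair; the down-group effect wins (1086 vs 941 kJ/mol).
Br > C: the two effects oppose for this pair; the across-period effect wins (1140 vs 1086 kJ/mol).
Xe > Br: the two effects oppose for this pair; the across-period effect wins (1170 vs 1140 kJ/mol).
For reference (kJ/mol): C 1086, Se 941, Br 1140, Sr 550, Te 869, Xe 1170.
So from highest to lowest: Xe > Br > C > Se > Te > Sr.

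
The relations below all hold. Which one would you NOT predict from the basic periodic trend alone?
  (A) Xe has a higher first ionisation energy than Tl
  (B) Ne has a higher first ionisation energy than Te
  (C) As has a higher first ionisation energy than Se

(C)

The general trend: first ionisation energy increases across a period and decreases down a group.
(A) Xe (period 5, group 18) vs Tl (period 6, group 13): the stated order agrees with the simple trend.
(B) Ne (period 2, group 18) vs Te (period 5, group 16): the stated order agrees with the simple trend.
(C) As (period 4, group 15) vs Se (period 4, group 16): the stated order contradicts the simple trend.
The exception is (C): Se (4p⁴) ionizes more easily than half-filled As (4p³).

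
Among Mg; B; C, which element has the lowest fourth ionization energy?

C

The fourth ionization energy removes an electron from the +3 ion. For each element: Mg³⁺ is already 1 electron into the core; B³⁺ is the bare [He] core; C³⁺ still has 1 valence electron.
Pulling an electron out of a noble-gas core costs far more than removing a remaining valence electron, so Mg and B sit at the high end of IE_4.
The numbers (kJ/mol): Mg 10543, B 25026, C 6223.
So the fourth ionization energies run C < Mg < B.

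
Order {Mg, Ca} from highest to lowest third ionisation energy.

Mg > Ca

After 2 electrons have been removed, what remains? Mg²⁺ is the bare [Ne] core; Ca²⁺ is the bare [Ar] core.
All of these are removing an electron from a noble-gas core or deeper; the smaller core (lower principal quantum number) is held far more tightly, and within a period the higher nuclear charge binds the same core more tightly.
Approximate IE_3 values (kJ/mol): Mg 7733, Ca 4912.
So the third ionization energies run Ca < Mg.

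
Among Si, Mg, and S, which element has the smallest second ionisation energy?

IE_2 is the cost of taking one more electron from the +1 cation: Si⁺ still has 3 valence electrons; Mg⁺ still has 1 valence electron; S⁺ still has 5 valence electrons.
All are still removing valence electrons, so compare the +1 ions as you would atoms: IE_2 generally rises across a period (higher Z_eff) and falls down a group (larger shell), subject to the usual subshell exceptions.
Valence configurations: Si⁺ [Ne]3s²3p¹, Mg⁺ [Ne]3s¹, S⁺ [Ne]3s²3p³.
The numbers (kJ/mol): Si 1577, Mg 1451, S 2252.
Putting it together, IE_2: Mg < Si < S.

Mg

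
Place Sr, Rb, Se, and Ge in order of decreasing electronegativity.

Ge is in period 4, group 14; Se is in period 4, group 16; Rb is in period 5, group 1; Sr is in period 5, group 2.
Smaller atoms with higher effective nuclear charge are more electronegative.
Neither a single period nor a single group — weigh both effects.
Sr > Rb: Sr lies to the right of Rb in period 5, so the across-period effect alone puts Sr higher.
Ge > Sr: relative to Sr, both the across-period and down-group shifts push Ge's electronegativity up.
Se > Ge: both are in period 4; the period trend gives Se the larger value.
For reference (Pauling): Ge 2.01, Se 2.55, Rb 0.82, Sr 0.95.
So from highest to lowest: Se > Ge > Sr > Rb.

Se > Ge > Sr > Rb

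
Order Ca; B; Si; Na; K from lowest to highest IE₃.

Si < B < K < Ca < Na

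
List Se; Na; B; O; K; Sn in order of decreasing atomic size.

K > Na > Sn > Se > B > O

B is in period 2, group 13; O is in period 2, group 16; Na is in period 3, group 1; K is in period 4, group 1; Se is in period 4, group 16; Sn is in period 5, group 14.
Radius decreases left→right (rising Z_eff, same n) and increases top→bottom (higher n).
Here both period and group differ, so the two effects have to be weighed against each other.
B > O: B lies to the left of O in period 2, so the across-period effect alone puts B larger.
Se > B: the two effects oppose for this pair; the down-group effect wins (116 vs 85 pm).
Sn > Se: both effects reinforce here, so Sn is clearly the larger of the two.
Na > Sn: the two effects oppose for this pair; the across-period effect wins (155 vs 140 pm).
K > Na: they share group 1; the group trend gives K the larger value.
Tabulated atomic radius (pm): B 85, O 63, Na 155, K 196, Se 116, Sn 140.
So from largest to smallest: K > Na > Sn > Se > B > O.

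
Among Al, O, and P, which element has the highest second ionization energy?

O

After 1 electron has been removed, what remains? Al⁺ still has 2 valence electrons; O⁺ still has 5 valence electrons; P⁺ still has 4 valence electrons.
All are still removing valence electrons, so compare the +1 ions as you would atoms: IE_2 generally rises across a period (higher Z_eff) and falls down a group (larger shell), subject to the usual subshell exceptions.
Valence configurations: Al⁺ [Ne]3s², O⁺ [He]2s²2p³, P⁺ [Ne]3s²3p².
The numbers (kJ/mol): Al 1817, O 3388, P 1907.
Putting it together, IE_2: Al < P < O.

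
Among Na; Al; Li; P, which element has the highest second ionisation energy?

Li

IE_2 is the cost of taking one more electron from the +1 cation: Na⁺ is the bare [Ne] core; Al⁺ still has 2 valence electrons; Li⁺ is the bare [He] core; P⁺ still has 4 valence electrons.
Breaking into a closed-shell core is much more expensive than removing a leftover valence electron — Na and Li have the largest IE_2 here.
Valence configurations: Al⁺ [Ne]3s², P⁺ [Ne]3s²3p².
Tabulated IE_2 (kJ/mol): Na 4562, Al 1817, Li 7298, P 1907.
Overall IE_2 order: Al < P < Na < Li.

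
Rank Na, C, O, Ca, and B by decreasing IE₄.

B > Na > O > Ca > C

After 3 electrons have been removed, what remains? Na³⁺ is already 2 electrons into the core; C³⁺ still has 1 valence electron; O³⁺ still has 3 valence electrons; Ca³⁺ is already 1 electron into the core; B³⁺ is the bare [He] core.
Usually core removal costs more than valence removal, but here the competition is close: a tightly held n=2 valence electron can cost more to remove than an n=3 core electron, so the actual values have to decide it.
Valence configurations: C³⁺ [He]2s¹, O³⁺ [He]2s²2p¹.
Tabulated IE_4 (kJ/mol): Na 9543, C 6223, O 7469, Ca 6491, B 25026.
So the fourth ionization energies run C < Ca < O < Na < B.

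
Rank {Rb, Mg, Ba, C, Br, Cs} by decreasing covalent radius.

Cs > Rb > Ba > Mg > Br > C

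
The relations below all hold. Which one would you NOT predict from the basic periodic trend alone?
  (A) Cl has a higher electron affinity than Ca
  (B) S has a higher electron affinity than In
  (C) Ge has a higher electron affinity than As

The general trend: electron affinity increases across a period and decreases down a group.
(A) Cl (period 3, group 17) vs Ca (period 4, group 2): the stated order agrees with the simple trend.
(B) S (period 3, group 16) vs In (period 5, group 13): the stated order agrees with the simple trend.
(C) Ge (period 4, group 14) vs As (period 4, group 15): the stated order contradicts the simple trend.
The exception is (C): adding an electron to As's half-filled 4p³ is unfavourable, so Ge (4p²) has the more exothermic EA.

(C)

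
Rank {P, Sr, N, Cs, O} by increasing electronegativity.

Cs < Sr < P < N < O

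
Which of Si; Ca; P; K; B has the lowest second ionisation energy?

Consider each +1 ion: Si⁺ still has 3 valence electrons; Ca⁺ still has 1 valence electron; P⁺ still has 4 valence electrons; K⁺ is the bare [Ar] core; B⁺ still has 2 valence electrons.
Pulling an electron out of a noble-gas core costs far more than removing a remaining valence electron, so K sits at the high end of IE_2.
Valence configurations: Si⁺ [Ne]3s²3p¹, Ca⁺ [Ar]4s¹, P⁺ [Ne]3s²3p², B⁺ [He]2s².
Approximate IE_2 values (kJ/mol): Si 1577, Ca 1145, P 1907, K 3052, B 2427.
So the second ionization energies run Ca < Si < P < B < K.

Ca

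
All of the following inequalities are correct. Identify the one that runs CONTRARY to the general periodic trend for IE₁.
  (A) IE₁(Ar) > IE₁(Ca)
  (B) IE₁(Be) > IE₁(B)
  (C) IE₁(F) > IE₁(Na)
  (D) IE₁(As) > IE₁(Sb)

(B)

The general trend: IE₁ increases across a period and decreases down a group.
(A) Ar (period 3, group 18) vs Ca (period 4, group 2): the stated order agrees with the simple trend.
(B) Be (period 2, group 2) vs B (period 2, group 13): the stated order contradicts the simple trend.
(C) F (period 2, group 17) vs Na (period 3, group 1): the stated order agrees with the simple trend.
(D) As (period 4, group 15) vs Sb (period 5, group 15): the stated order agrees with the simple trend.
The exception is (B): removing B's lone 2p electron is easier than breaking Be's filled 2s².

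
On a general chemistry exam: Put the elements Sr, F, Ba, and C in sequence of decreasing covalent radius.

Ba > Sr > C > F

Across a period the added protons contract the valence shell; down a group each new principal shell makes the atom larger.
These span different periods and groups, so the two trends combine.
C > F: both are in period 2; the period trend gives C the larger value.
Sr > C: both effects reinforce here, so Sr is clearly the larger of the two.
Ba > Sr: they share group 2; the group trend gives Ba the larger value.
Tabulated atomic radius (pm): C 75, F 64, Sr 185, Ba 196.
So from largest to smallest: Ba > Sr > C > F.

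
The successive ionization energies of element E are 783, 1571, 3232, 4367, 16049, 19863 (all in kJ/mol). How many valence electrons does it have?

Look for the largest jump between consecutive ionization energies: IE5/IE4 ≈ 3.7, far larger than any earlier ratio.
That jump marks the point where a core electron is being removed. So the atom has 4 valence electrons.

4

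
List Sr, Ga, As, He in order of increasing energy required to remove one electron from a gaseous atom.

Sr, Ga, As, He

He is in period 1, group 18; Ga is in period 4, group 13; As is in period 4, group 15; Sr is in period 5, group 2.
Across a period the outer electron is held more tightly (higher IE₁); down a group it sits in a higher shell, more shielded, and comes off more easily.
Neither a single period nor a single group — weigh both effects.
Ga > Sr: both effects reinforce here, so Ga is clearly the higher of the two.
As > Ga: both are in period 4; the period trend gives As the larger value.
He > As: relative to As, both the across-period and down-group shifts push He's first ionization energy up.
Tabulated first ionization energy (kJ/mol): He 2372, Ga 579, As 947, Sr 550.
So from lowest to highest: Sr < Ga < As < He.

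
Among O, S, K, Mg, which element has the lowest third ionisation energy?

IE_3 is the cost of taking one more electron from the +2 cation: O²⁺ still has 4 valence electrons; S²⁺ still has 4 valence electrons; K²⁺ is already 1 electron into the core; Mg²⁺ is the bare [Ne] core.
Usually core removal costs more than valence removal, but here the competition is close: a tightly held n=2 valence electron can cost more to remove than an n=3 core electron, so the actual values have to decide it.
Valence configurations: O²⁺ [He]2s²2p², S²⁺ [Ne]3s²3p².
Tabulated IE_3 (kJ/mol): O 5300, S 3357, K 4420, Mg 7733.
So the third ionization energies run S < K < O < Mg.

S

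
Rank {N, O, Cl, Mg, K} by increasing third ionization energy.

Cl < K < N < O < Mg

Consider each +2 ion: N²⁺ still has 3 valence electrons; O²⁺ still has 4 valence electrons; Cl²⁺ still has 5 valence electrons; Mg²⁺ is the bare [Ne] core; K²⁺ is already 1 electron into the core.
Usually core removal costs more than valence removal, but here the competition is close: a tightly held n=2 valence electron can cost more to remove than an n=3 core electron, so the actual values have to decide it.
Valence configurations: N²⁺ [He]2s²2p¹, O²⁺ [He]2s²2p², Cl²⁺ [Ne]3s²3p³.
Approximate IE_3 values (kJ/mol): N 4578, O 5300, Cl 3822, Mg 7733, K 4420.
Putting it together, IE_3: Cl < K < N < O < Mg.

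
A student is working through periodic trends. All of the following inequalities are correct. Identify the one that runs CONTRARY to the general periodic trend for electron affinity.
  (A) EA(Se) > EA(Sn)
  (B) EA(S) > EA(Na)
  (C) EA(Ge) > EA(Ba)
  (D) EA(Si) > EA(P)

The general trend: electron affinity increases across a period and decreases down a group.
(A) Se (period 4, group 16) vs Sn (period 5, group 14): the stated order agrees with the simple trend.
(B) S (period 3, group 16) vs Na (period 3, group 1): the stated order agrees with the simple trend.
(C) Ge (period 4, group 14) vs Ba (period 6, group 2): the stated order agrees with the simple trend.
(D) Si (period 3, group 14) vs P (period 3, group 15): the stated order contradicts the simple trend.
The exception is (D): adding an electron to P's half-filled 3p³ is unfavourable, so Si (3p²) has the more exothermic EA.

(D)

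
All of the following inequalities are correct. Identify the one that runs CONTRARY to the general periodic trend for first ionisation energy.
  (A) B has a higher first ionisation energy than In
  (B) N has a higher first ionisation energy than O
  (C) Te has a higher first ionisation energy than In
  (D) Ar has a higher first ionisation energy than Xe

The general trend: first ionisation energy increases across a period and decreases down a group.
(A) B (period 2, group 13) vs In (period 5, group 13): the stated order agrees with the simple trend.
(B) N (period 2, group 15) vs O (period 2, group 16): the stated order contradicts the simple trend.
(C) Te (period 5, group 16) vs In (period 5, group 13): the stated order agrees with the simple trend.
(D) Ar (period 3, group 18) vs Xe (period 5, group 18): the stated order agrees with the simple trend.
The exception is (B): pairing an electron in O's 2p⁴ costs repulsion energy, so O ionizes more easily than half-filled N (2p³).

(B)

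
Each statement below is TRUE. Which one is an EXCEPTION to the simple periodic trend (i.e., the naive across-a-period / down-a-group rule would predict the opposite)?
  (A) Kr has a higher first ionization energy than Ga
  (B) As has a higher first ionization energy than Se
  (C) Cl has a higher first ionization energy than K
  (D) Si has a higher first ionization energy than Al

(B)

The general trend: first ionization energy increases across a period and decreases down a group.
(A) Kr (period 4, group 18) vs Ga (period 4, group 13): the stated order agrees with the simple trend.
(B) As (period 4, group 15) vs Se (period 4, group 16): the stated order contradicts the simple trend.
(C) Cl (period 3, group 17) vs K (period 4, group 1): the stated order agrees with the simple trend.
(D) Si (period 3, group 14) vs Al (period 3, group 13): the stated order agrees with the simple trend.
The exception is (B): Se (4p⁴) ionizes more easily than half-filled As (4p³).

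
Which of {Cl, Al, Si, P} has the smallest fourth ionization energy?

Si

After 3 electrons have been removed, what remains? Cl³⁺ still has 4 valence electrons; Al³⁺ is the bare [Ne] core; Si³⁺ still has 1 valence electron; P³⁺ still has 2 valence electrons.
Breaking into a closed-shell core is much more expensive than removing a leftover valence electron — Al has the largest IE_4 here.
Valence configurations: Cl³⁺ [Ne]3s²3p², Si³⁺ [Ne]3s¹, P³⁺ [Ne]3s².
Tabulated IE_4 (kJ/mol): Cl 5159, Al 11577, Si 4356, P 4964.
So the fourth ionization energies run Si < P < Cl < Al.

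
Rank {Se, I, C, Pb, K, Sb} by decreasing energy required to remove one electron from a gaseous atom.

C > I > Se > Sb > Pb > K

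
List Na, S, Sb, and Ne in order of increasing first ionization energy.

Na, Sb, S, Ne

Ne is in period 2, group 18; Na is in period 3, group 1; S is in period 3, group 16; Sb is in period 5, group 15.
Across a period the outer electron is held more tightly (higher IE₁); down a group it sits in a higher shell, more shielded, and comes off more easily.
Neither a single period nor a single group — weigh both effects.
Sb > Na: period and group pull opposite ways; the across-period shift dominates (831 vs 496 kJ/mol).
S > Sb: relative to Sb, both the across-period and down-group shifts push S's first ionization energy up.
Ne > S: both effects reinforce here, so Ne is clearly the higher of the two.
Approximate values (kJ/mol): Ne 2081, Na 496, S 1000, Sb 831.
So from lowest to highest: Na < Sb < S < Ne.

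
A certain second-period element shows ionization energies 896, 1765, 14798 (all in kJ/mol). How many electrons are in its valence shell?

2

Look for the largest jump between consecutive ionization energies: IE3/IE2 ≈ 8.4, far larger than any earlier ratio.
That jump marks the point where a core electron is being removed. So the atom has 2 valence electrons.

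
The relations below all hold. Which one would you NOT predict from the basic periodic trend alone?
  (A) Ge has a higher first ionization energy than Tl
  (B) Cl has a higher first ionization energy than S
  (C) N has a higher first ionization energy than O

(C)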